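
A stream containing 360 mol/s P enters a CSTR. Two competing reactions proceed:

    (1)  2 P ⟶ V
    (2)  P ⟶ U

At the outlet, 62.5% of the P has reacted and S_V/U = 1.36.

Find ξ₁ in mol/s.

ξ₁ = 82.3 mol/s

Conversion of P: P consumed = 0.625 × 360 = 225 mol/s = 2ξ₁ + 1ξ₂.
Selectivity: 1ξ₁ / (1ξ₂) = 1.36 → ξ₁ = 1.36 ξ₂.
Substitute: (2·1.36 + 1) ξ₂ = 225 → ξ₂ = 60.48 mol/s, ξ₁ = 82.26 mol/s.
Outlet amounts (n = n₀ + Σ ν·ξ):
  P: 360 − 2(82.26) − 1(60.48) = 135
  V: 0 + 1(82.26) = 82.26
  U: 0 + 1(60.48) = 60.48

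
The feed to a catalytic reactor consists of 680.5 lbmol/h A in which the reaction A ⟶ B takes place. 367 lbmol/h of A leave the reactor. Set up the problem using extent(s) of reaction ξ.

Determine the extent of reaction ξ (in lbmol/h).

ξ = 314 lbmol/h

For A: n = n₀ − 1ξ → 367 = 680.5 − 1ξ, giving ξ = 313.5 lbmol/h.
Outlet amounts (n = n₀ + ν ξ):
  A: 680.5 − 1(313.5) = 367
  B: 0 + 1(313.5) = 313.5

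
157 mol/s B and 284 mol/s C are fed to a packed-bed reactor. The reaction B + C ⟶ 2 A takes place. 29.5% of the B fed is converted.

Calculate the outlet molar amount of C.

B reacted = 0.295 × 157 = 46.31 mol/s; ν_B = −1, so ξ = 46.31/1 = 46.31 mol/s.
Outlet amounts (n = n₀ + ν ξ):
  B: 157 − 1(46.31) = 110.7
  C: 284 − 1(46.31) = 237.7
  A: 0 + 2(46.31) = 92.63

238 mol/s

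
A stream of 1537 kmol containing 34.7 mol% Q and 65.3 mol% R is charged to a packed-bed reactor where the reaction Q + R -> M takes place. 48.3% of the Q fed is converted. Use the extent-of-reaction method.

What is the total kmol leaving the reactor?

1280 kmol

Q reacted = 0.483 × 533.3 = 257.6 kmol; ν_Q = −1, so ξ = 257.6/1 = 257.6 kmol.
Outlet amounts (n = n₀ + ν ξ):
  Q: 533.3 − 1(257.6) = 275.7
  R: 1004 − 1(257.6) = 746.1
  M: 0 + 1(257.6) = 257.6
Total out = 275.7 + 746.1 + 257.6 = 1279 kmol.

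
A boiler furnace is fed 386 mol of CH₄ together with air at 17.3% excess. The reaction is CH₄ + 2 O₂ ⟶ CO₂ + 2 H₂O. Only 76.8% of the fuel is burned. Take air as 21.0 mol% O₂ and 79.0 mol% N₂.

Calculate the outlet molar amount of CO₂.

Stoichiometric O₂ = 2 × 386 = 772 mol; O₂ fed = 772 × 1.173 = 905.6 mol.
N₂ fed = 905.6 × 79/21 = 3407 mol.
Fuel reacted = 0.768 × 386 → ξ = 296.4 mol.
Outlet (n = n₀ + ν ξ):
  CH₄: 386 − 1(296.4) = 89.55
  O₂: 905.6 − 2(296.4) = 312.7
  N₂: 3407 (inert)
  CO₂: 0 + 1(296.4) = 296.4
  H₂O: 0 + 2(296.4) = 592.9

296 mol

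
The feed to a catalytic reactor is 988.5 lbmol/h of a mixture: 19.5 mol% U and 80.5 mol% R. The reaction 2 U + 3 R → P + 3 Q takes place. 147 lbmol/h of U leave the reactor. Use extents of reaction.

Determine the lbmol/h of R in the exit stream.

727 lbmol/h

For U: n = n₀ − 2ξ → 147 = 192.8 − 2ξ, giving ξ = 22.88 lbmol/h.
Outlet amounts (n = n₀ + ν ξ):
  U: 192.8 − 2(22.88) = 147
  R: 795.7 − 3(22.88) = 727.1
  P: 0 + 1(22.88) = 22.88
  Q: 0 + 3(22.88) = 68.64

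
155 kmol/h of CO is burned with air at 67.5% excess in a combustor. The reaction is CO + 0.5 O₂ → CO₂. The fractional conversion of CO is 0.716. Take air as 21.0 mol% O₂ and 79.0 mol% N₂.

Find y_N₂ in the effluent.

Stoichiometric O₂ = 0.5 × 155 = 77.5 kmol/h; O₂ fed = 77.5 × 1.675 = 129.8 kmol/h.
N₂ fed = 129.8 × 79/21 = 488.3 kmol/h.
Fuel reacted = 0.716 × 155 → ξ = 111 kmol/h.
Outlet (n = n₀ + ν ξ):
  CO: 155 − 1(111) = 44.02
  O₂: 129.8 − 0.5(111) = 74.32
  N₂: 488.3 (inert)
  CO₂: 0 + 1(111) = 111
Total out = 717.7 kmol/h; y_N₂ = 488.3 / 717.7 = 0.6805.

0.68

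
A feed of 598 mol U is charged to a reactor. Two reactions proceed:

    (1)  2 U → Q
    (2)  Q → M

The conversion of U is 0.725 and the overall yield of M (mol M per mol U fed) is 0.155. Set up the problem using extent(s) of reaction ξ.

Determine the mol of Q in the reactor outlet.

Conversion of U: U consumed = 2ξ₁ = 0.725 × 598 → ξ₁ = 216.8 mol.
Yield of M: 1ξ₂ / 598 = 0.155 → ξ₂ = 92.69 mol.
Outlet amounts (n = n₀ + Σ ν·ξ):
  U: 598 − 2(216.8) = 164.4
  Q: 0 + 1(216.8) − 1(92.69) = 124.1
  M: 0 + 1(92.69) = 92.69

124 mol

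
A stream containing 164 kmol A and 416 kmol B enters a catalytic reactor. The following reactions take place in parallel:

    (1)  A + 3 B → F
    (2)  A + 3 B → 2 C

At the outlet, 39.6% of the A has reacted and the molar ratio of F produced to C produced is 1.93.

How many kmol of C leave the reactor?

Conversion of A: A consumed = 0.396 × 164 = 64.94 kmol = 1ξ₁ + 1ξ₂.
Selectivity: 1ξ₁ / (2ξ₂) = 1.93 → ξ₁ = 3.86 ξ₂.
Substitute: (1·3.86 + 1) ξ₂ = 64.94 → ξ₂ = 13.36 kmol, ξ₁ = 51.58 kmol.
Outlet amounts (n = n₀ + Σ ν·ξ):
  A: 164 − 1(51.58) − 1(13.36) = 99.06
  B: 416 − 3(51.58) − 3(13.36) = 221.2
  F: 0 + 1(51.58) = 51.58
  C: 0 + 2(13.36) = 26.73

26.7 kmol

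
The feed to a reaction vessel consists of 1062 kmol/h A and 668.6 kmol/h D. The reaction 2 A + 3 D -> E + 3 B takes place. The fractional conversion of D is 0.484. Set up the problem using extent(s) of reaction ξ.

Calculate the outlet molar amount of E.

D reacted = 0.484 × 668.6 = 323.6 kmol/h; ν_D = −3, so ξ = 323.6/3 = 107.9 kmol/h.
Outlet amounts (n = n₀ + ν ξ):
  A: 1062 − 2(107.9) = 846.3
  D: 668.6 − 3(107.9) = 345
  E: 0 + 1(107.9) = 107.9
  B: 0 + 3(107.9) = 323.6

108 kmol/h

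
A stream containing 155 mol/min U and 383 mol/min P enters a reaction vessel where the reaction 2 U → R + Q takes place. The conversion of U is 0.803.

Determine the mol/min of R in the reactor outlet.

62.2 mol/min

U reacted = 0.803 × 155 = 124.5 mol/min; ν_U = −2, so ξ = 124.5/2 = 62.23 mol/min.
Outlet amounts (n = n₀ + ν ξ):
  U: 155 − 2(62.23) = 30.53
  R: 0 + 1(62.23) = 62.23
  Q: 0 + 1(62.23) = 62.23
  P: 383 (inert)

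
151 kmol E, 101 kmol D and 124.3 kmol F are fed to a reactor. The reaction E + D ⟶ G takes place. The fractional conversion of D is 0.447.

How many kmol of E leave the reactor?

D reacted = 0.447 × 101 = 45.15 kmol; ν_D = −1, so ξ = 45.15/1 = 45.15 kmol.
Outlet amounts (n = n₀ + ν ξ):
  E: 151 − 1(45.15) = 105.9
  D: 101 − 1(45.15) = 55.85
  G: 0 + 1(45.15) = 45.15
  F: 124.3 (inert)

106 kmol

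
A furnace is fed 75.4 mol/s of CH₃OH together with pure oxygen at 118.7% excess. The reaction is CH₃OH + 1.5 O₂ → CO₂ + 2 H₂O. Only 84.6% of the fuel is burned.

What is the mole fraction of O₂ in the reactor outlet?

Stoichiometric O₂ = 1.5 × 75.4 = 113.1 mol/s; O₂ fed = 113.1 × 2.187 = 247.3 mol/s.
Fuel reacted = 0.846 × 75.4 → ξ = 63.79 mol/s.
Outlet (n = n₀ + ν ξ):
  CH₃OH: 75.4 − 1(63.79) = 11.61
  O₂: 247.3 − 1.5(63.79) = 151.7
  CO₂: 0 + 1(63.79) = 63.79
  H₂O: 0 + 2(63.79) = 127.6
Total out = 354.6 mol/s; y_O₂ = 151.7 / 354.6 = 0.4277.

0.428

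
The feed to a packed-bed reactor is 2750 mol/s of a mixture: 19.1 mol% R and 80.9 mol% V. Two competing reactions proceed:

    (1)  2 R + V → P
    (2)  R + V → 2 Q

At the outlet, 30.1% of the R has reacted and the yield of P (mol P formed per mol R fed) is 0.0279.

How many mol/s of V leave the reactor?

2080 mol/s

Yield of P: 1ξ₁ / 525.3 = 0.0279 → ξ₁ = 14.65 mol/s.
Conversion of R: 2ξ₁ + 1ξ₂ = 0.301 × 525.3 = 158.1 → ξ₂ = 128.8 mol/s.
Outlet amounts (n = n₀ + Σ ν·ξ):
  R: 525.3 − 2(14.65) − 1(128.8) = 367.1
  V: 2225 − 1(14.65) − 1(128.8) = 2081
  P: 0 + 1(14.65) = 14.65
  Q: 0 + 2(128.8) = 257.6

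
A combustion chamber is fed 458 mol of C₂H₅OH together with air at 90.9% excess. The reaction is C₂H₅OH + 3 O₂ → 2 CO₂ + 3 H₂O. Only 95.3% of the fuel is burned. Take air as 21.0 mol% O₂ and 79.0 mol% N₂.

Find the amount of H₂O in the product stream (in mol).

Stoichiometric O₂ = 3 × 458 = 1374 mol; O₂ fed = 1374 × 1.909 = 2623 mol.
N₂ fed = 2623 × 79/21 = 9867 mol.
Fuel reacted = 0.953 × 458 → ξ = 436.5 mol.
Outlet (n = n₀ + ν ξ):
  C₂H₅OH: 458 − 1(436.5) = 21.53
  O₂: 2623 − 3(436.5) = 1314
  N₂: 9867 (inert)
  CO₂: 0 + 2(436.5) = 872.9
  H₂O: 0 + 3(436.5) = 1309

1310 mol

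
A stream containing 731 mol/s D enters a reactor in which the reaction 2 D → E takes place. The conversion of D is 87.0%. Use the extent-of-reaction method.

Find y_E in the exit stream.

D reacted = 0.87 × 731 = 636 mol/s; ν_D = −2, so ξ = 636/2 = 318 mol/s.
Outlet amounts (n = n₀ + ν ξ):
  D: 731 − 2(318) = 95.03
  E: 0 + 1(318) = 318
Total out = 413 mol/s; y_E = 318 / 413 = 0.7699.

0.77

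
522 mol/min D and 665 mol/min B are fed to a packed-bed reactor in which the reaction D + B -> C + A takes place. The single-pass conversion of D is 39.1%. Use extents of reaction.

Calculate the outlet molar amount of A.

D reacted = 0.391 × 522 = 204.1 mol/min; ν_D = −1, so ξ = 204.1/1 = 204.1 mol/min.
Outlet amounts (n = n₀ + ν ξ):
  D: 522 − 1(204.1) = 317.9
  B: 665 − 1(204.1) = 460.9
  C: 0 + 1(204.1) = 204.1
  A: 0 + 1(204.1) = 204.1

204 mol/min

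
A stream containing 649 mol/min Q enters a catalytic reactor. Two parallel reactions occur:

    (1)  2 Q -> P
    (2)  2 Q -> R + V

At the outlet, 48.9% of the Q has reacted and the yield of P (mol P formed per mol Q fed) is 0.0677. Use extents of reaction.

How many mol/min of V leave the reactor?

Yield of P: 1ξ₁ / 649 = 0.0677 → ξ₁ = 43.94 mol/min.
Conversion of Q: 2ξ₁ + 2ξ₂ = 0.489 × 649 = 317.4 → ξ₂ = 114.7 mol/min.
Outlet amounts (n = n₀ + Σ ν·ξ):
  Q: 649 − 2(43.94) − 2(114.7) = 331.6
  P: 0 + 1(43.94) = 43.94
  R: 0 + 1(114.7) = 114.7
  V: 0 + 1(114.7) = 114.7

115 mol/min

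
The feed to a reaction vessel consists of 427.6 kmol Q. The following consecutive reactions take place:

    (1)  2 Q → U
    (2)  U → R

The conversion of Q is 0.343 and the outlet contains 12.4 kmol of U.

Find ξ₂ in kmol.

Conversion of Q: Q consumed = 2ξ₁ = 0.343 × 427.6 → ξ₁ = 73.33 kmol.
U balance: n_U = 0 + 1ξ₁ − 1ξ₂ = 12.4 → ξ₂ = (1·73.33 − 12.4)/1 = 60.93 kmol.
Outlet amounts (n = n₀ + Σ ν·ξ):
  Q: 427.6 − 2(73.33) = 280.9
  U: 0 + 1(73.33) − 1(60.93) = 12.4
  R: 0 + 1(60.93) = 60.93

ξ₂ = 60.9 kmol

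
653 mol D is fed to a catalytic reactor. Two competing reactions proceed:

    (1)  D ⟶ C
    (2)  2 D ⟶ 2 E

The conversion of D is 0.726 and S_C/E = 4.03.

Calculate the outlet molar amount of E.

Conversion of D: D consumed = 0.726 × 653 = 474.1 mol = 1ξ₁ + 2ξ₂.
Selectivity: 1ξ₁ / (2ξ₂) = 4.03 → ξ₁ = 8.06 ξ₂.
Substitute: (1·8.06 + 2) ξ₂ = 474.1 → ξ₂ = 47.13 mol, ξ₁ = 379.8 mol.
Outlet amounts (n = n₀ + Σ ν·ξ):
  D: 653 − 1(379.8) − 2(47.13) = 178.9
  C: 0 + 1(379.8) = 379.8
  E: 0 + 2(47.13) = 94.25

94.3 mol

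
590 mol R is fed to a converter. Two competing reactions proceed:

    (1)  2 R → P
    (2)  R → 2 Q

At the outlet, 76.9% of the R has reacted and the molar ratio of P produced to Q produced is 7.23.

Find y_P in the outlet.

0.568

Conversion of R: R consumed = 0.769 × 590 = 453.7 mol = 2ξ₁ + 1ξ₂.
Selectivity: 1ξ₁ / (2ξ₂) = 7.23 → ξ₁ = 14.46 ξ₂.
Substitute: (2·14.46 + 1) ξ₂ = 453.7 → ξ₂ = 15.16 mol, ξ₁ = 219.3 mol.
Outlet amounts (n = n₀ + Σ ν·ξ):
  R: 590 − 2(219.3) − 1(15.16) = 136.3
  P: 0 + 1(219.3) = 219.3
  Q: 0 + 2(15.16) = 30.33
Total out = 385.9 mol; y_P = 219.3 / 385.9 = 0.5682.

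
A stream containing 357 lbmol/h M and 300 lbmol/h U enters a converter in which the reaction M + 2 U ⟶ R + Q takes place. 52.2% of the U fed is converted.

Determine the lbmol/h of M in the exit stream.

U reacted = 0.522 × 300 = 156.6 lbmol/h; ν_U = −2, so ξ = 156.6/2 = 78.3 lbmol/h.
Outlet amounts (n = n₀ + ν ξ):
  M: 357 − 1(78.3) = 278.7
  U: 300 − 2(78.3) = 143.4
  R: 0 + 1(78.3) = 78.3
  Q: 0 + 1(78.3) = 78.3

279 lbmol/h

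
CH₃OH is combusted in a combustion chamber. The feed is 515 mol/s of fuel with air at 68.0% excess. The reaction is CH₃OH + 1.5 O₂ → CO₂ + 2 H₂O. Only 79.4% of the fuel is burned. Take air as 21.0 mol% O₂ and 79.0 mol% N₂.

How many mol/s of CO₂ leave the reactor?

409 mol/s

Stoichiometric O₂ = 1.5 × 515 = 772.5 mol/s; O₂ fed = 772.5 × 1.680 = 1298 mol/s.
N₂ fed = 1298 × 79/21 = 4882 mol/s.
Fuel reacted = 0.794 × 515 → ξ = 408.9 mol/s.
Outlet (n = n₀ + ν ξ):
  CH₃OH: 515 − 1(408.9) = 106.1
  O₂: 1298 − 1.5(408.9) = 684.4
  N₂: 4882 (inert)
  CO₂: 0 + 1(408.9) = 408.9
  H₂O: 0 + 2(408.9) = 817.8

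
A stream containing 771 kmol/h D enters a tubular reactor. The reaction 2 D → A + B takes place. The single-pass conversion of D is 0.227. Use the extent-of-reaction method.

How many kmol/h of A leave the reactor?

87.5 kmol/h

D reacted = 0.227 × 771 = 175 kmol/h; ν_D = −2, so ξ = 175/2 = 87.51 kmol/h.
Outlet amounts (n = n₀ + ν ξ):
  D: 771 − 2(87.51) = 596
  A: 0 + 1(87.51) = 87.51
  B: 0 + 1(87.51) = 87.51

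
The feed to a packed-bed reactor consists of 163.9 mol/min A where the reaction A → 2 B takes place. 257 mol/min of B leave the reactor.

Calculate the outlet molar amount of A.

35.4 mol/min

For B: n = n₀ + 2ξ → 257 = 0 + 2ξ, giving ξ = 128.5 mol/min.
Outlet amounts (n = n₀ + ν ξ):
  A: 163.9 − 1(128.5) = 35.4
  B: 0 + 2(128.5) = 257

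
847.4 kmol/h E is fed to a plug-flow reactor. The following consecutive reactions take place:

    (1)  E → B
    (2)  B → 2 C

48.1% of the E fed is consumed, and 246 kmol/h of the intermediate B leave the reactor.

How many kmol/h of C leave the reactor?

Conversion of E: E consumed = 1ξ₁ = 0.481 × 847.4 → ξ₁ = 407.6 kmol/h.
B balance: n_B = 0 + 1ξ₁ − 1ξ₂ = 246 → ξ₂ = (1·407.6 − 246)/1 = 161.6 kmol/h.
Outlet amounts (n = n₀ + Σ ν·ξ):
  E: 847.4 − 1(407.6) = 439.8
  B: 0 + 1(407.6) − 1(161.6) = 246
  C: 0 + 2(161.6) = 323.2

323 kmol/h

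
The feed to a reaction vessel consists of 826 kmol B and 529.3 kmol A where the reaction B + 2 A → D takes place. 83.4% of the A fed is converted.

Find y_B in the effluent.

A reacted = 0.834 × 529.3 = 441.4 kmol; ν_A = −2, so ξ = 441.4/2 = 220.7 kmol.
Outlet amounts (n = n₀ + ν ξ):
  B: 826 − 1(220.7) = 605.3
  A: 529.3 − 2(220.7) = 87.86
  D: 0 + 1(220.7) = 220.7
Total out = 913.9 kmol; y_B = 605.3 / 913.9 = 0.6623.

0.662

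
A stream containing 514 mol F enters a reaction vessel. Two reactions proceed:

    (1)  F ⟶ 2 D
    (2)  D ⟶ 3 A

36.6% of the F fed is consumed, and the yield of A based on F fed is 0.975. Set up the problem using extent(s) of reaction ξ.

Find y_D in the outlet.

0.202

Conversion of F: F consumed = 1ξ₁ = 0.366 × 514 → ξ₁ = 188.1 mol.
Yield of A: 3ξ₂ / 514 = 0.975 → ξ₂ = 167 mol.
Outlet amounts (n = n₀ + Σ ν·ξ):
  F: 514 − 1(188.1) = 325.9
  D: 0 + 2(188.1) − 1(167) = 209.2
  A: 0 + 3(167) = 501.1
Total out = 1036 mol; y_D = 209.2 / 1036 = 0.2019.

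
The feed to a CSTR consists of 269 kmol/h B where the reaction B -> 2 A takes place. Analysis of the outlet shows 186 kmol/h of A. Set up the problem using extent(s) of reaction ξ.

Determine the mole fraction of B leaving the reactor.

For A: n = n₀ + 2ξ → 186 = 0 + 2ξ, giving ξ = 93 kmol/h.
Outlet amounts (n = n₀ + ν ξ):
  B: 269 − 1(93) = 176
  A: 0 + 2(93) = 186
Total out = 362 kmol/h; y_B = 176 / 362 = 0.4862.

0.486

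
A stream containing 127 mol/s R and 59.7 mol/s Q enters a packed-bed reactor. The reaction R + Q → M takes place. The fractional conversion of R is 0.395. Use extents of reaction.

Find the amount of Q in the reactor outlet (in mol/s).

R reacted = 0.395 × 127 = 50.16 mol/s; ν_R = −1, so ξ = 50.16/1 = 50.16 mol/s.
Outlet amounts (n = n₀ + ν ξ):
  R: 127 − 1(50.16) = 76.84
  Q: 59.7 − 1(50.16) = 9.535
  M: 0 + 1(50.16) = 50.16

9.54 mol/s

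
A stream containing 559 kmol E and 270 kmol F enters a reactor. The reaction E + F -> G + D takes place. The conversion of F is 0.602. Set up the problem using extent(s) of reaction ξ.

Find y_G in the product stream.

F reacted = 0.602 × 270 = 162.5 kmol; ν_F = −1, so ξ = 162.5/1 = 162.5 kmol.
Outlet amounts (n = n₀ + ν ξ):
  E: 559 − 1(162.5) = 396.5
  F: 270 − 1(162.5) = 107.5
  G: 0 + 1(162.5) = 162.5
  D: 0 + 1(162.5) = 162.5
Total out = 829 kmol; y_G = 162.5 / 829 = 0.1961.

0.196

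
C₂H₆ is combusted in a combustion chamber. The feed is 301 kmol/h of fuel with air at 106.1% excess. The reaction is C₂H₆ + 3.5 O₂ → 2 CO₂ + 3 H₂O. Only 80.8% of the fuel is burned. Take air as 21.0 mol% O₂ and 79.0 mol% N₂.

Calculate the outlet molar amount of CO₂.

486 kmol/h

Stoichiometric O₂ = 3.5 × 301 = 1054 kmol/h; O₂ fed = 1054 × 2.061 = 2171 kmol/h.
N₂ fed = 2171 × 79/21 = 8168 kmol/h.
Fuel reacted = 0.808 × 301 → ξ = 243.2 kmol/h.
Outlet (n = n₀ + ν ξ):
  C₂H₆: 301 − 1(243.2) = 57.79
  O₂: 2171 − 3.5(243.2) = 1320
  N₂: 8168 (inert)
  CO₂: 0 + 2(243.2) = 486.4
  H₂O: 0 + 3(243.2) = 729.6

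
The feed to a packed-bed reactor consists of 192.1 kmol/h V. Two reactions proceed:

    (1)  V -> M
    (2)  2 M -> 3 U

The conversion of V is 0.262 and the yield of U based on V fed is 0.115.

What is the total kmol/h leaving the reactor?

Conversion of V: V consumed = 1ξ₁ = 0.262 × 192.1 → ξ₁ = 50.33 kmol/h.
Yield of U: 3ξ₂ / 192.1 = 0.115 → ξ₂ = 7.364 kmol/h.
Outlet amounts (n = n₀ + Σ ν·ξ):
  V: 192.1 − 1(50.33) = 141.8
  M: 0 + 1(50.33) − 2(7.364) = 35.6
  U: 0 + 3(7.364) = 22.09
Total out = 141.8 + 35.6 + 22.09 = 199.5 kmol/h.

199 kmol/h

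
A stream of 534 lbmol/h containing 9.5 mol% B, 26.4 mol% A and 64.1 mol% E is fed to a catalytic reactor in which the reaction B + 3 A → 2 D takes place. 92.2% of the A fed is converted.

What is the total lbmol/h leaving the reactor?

447 lbmol/h

A reacted = 0.922 × 141 = 130 lbmol/h; ν_A = −3, so ξ = 130/3 = 43.33 lbmol/h.
Outlet amounts (n = n₀ + ν ξ):
  B: 50.73 − 1(43.33) = 7.403
  A: 141 − 3(43.33) = 11
  D: 0 + 2(43.33) = 86.65
  E: 342.3 (inert)
Total out = 7.403 + 11 + 86.65 + 342.3 = 447.3 lbmol/h.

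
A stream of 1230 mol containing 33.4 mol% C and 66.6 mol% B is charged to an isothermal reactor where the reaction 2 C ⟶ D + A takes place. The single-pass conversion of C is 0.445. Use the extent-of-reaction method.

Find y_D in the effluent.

0.0743

C reacted = 0.445 × 410.8 = 182.8 mol; ν_C = −2, so ξ = 182.8/2 = 91.41 mol.
Outlet amounts (n = n₀ + ν ξ):
  C: 410.8 − 2(91.41) = 228
  D: 0 + 1(91.41) = 91.41
  A: 0 + 1(91.41) = 91.41
  B: 819.2 (inert)
Total out = 1230 mol; y_D = 91.41 / 1230 = 0.07431.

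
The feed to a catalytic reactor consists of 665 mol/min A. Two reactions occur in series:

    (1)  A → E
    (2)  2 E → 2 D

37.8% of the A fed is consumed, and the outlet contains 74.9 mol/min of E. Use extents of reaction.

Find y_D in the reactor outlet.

Conversion of A: A consumed = 1ξ₁ = 0.378 × 665 → ξ₁ = 251.4 mol/min.
E balance: n_E = 0 + 1ξ₁ − 2ξ₂ = 74.9 → ξ₂ = (1·251.4 − 74.9)/2 = 88.23 mol/min.
Outlet amounts (n = n₀ + Σ ν·ξ):
  A: 665 − 1(251.4) = 413.6
  E: 0 + 1(251.4) − 2(88.23) = 74.9
  D: 0 + 2(88.23) = 176.5
Total out = 665 mol/min; y_D = 176.5 / 665 = 0.2654.

0.265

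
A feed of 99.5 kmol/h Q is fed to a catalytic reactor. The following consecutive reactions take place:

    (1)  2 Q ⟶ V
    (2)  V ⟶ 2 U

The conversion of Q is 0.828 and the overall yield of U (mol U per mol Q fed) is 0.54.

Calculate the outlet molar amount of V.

Conversion of Q: Q consumed = 2ξ₁ = 0.828 × 99.5 → ξ₁ = 41.19 kmol/h.
Yield of U: 2ξ₂ / 99.5 = 0.54 → ξ₂ = 26.87 kmol/h.
Outlet amounts (n = n₀ + Σ ν·ξ):
  Q: 99.5 − 2(41.19) = 17.11
  V: 0 + 1(41.19) − 1(26.87) = 14.33
  U: 0 + 2(26.87) = 53.73

14.3 kmol/h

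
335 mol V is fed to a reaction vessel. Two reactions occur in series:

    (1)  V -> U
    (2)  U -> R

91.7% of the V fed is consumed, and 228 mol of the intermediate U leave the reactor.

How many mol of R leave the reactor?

79.2 mol

Conversion of V: V consumed = 1ξ₁ = 0.917 × 335 → ξ₁ = 307.2 mol.
U balance: n_U = 0 + 1ξ₁ − 1ξ₂ = 228 → ξ₂ = (1·307.2 − 228)/1 = 79.19 mol.
Outlet amounts (n = n₀ + Σ ν·ξ):
  V: 335 − 1(307.2) = 27.81
  U: 0 + 1(307.2) − 1(79.19) = 228
  R: 0 + 1(79.19) = 79.19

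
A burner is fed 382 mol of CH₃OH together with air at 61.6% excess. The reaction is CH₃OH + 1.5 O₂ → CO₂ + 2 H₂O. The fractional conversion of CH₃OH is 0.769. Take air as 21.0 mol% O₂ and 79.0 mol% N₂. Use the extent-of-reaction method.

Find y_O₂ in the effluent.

Stoichiometric O₂ = 1.5 × 382 = 573 mol; O₂ fed = 573 × 1.616 = 926 mol.
N₂ fed = 926 × 79/21 = 3483 mol.
Fuel reacted = 0.769 × 382 → ξ = 293.8 mol.
Outlet (n = n₀ + ν ξ):
  CH₃OH: 382 − 1(293.8) = 88.24
  O₂: 926 − 1.5(293.8) = 485.3
  N₂: 3483 (inert)
  CO₂: 0 + 1(293.8) = 293.8
  H₂O: 0 + 2(293.8) = 587.5
Total out = 4938 mol; y_O₂ = 485.3 / 4938 = 0.09828.

0.0983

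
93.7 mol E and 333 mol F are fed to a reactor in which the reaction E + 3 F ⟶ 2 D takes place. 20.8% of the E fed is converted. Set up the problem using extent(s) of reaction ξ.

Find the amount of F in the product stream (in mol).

E reacted = 0.208 × 93.7 = 19.49 mol; ν_E = −1, so ξ = 19.49/1 = 19.49 mol.
Outlet amounts (n = n₀ + ν ξ):
  E: 93.7 − 1(19.49) = 74.21
  F: 333 − 3(19.49) = 274.5
  D: 0 + 2(19.49) = 38.98

275 mol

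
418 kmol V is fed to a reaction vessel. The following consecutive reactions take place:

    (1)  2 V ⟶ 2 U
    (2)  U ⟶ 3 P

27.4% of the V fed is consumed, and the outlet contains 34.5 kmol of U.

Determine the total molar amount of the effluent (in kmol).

578 kmol

Conversion of V: V consumed = 2ξ₁ = 0.274 × 418 → ξ₁ = 57.27 kmol.
U balance: n_U = 0 + 2ξ₁ − 1ξ₂ = 34.5 → ξ₂ = (2·57.27 − 34.5)/1 = 80.03 kmol.
Outlet amounts (n = n₀ + Σ ν·ξ):
  V: 418 − 2(57.27) = 303.5
  U: 0 + 2(57.27) − 1(80.03) = 34.5
  P: 0 + 3(80.03) = 240.1
Total out = 303.5 + 34.5 + 240.1 = 578.1 kmol.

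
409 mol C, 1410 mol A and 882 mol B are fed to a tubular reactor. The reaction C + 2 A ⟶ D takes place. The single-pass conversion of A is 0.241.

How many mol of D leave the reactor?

170 mol

A reacted = 0.241 × 1410 = 339.8 mol; ν_A = −2, so ξ = 339.8/2 = 169.9 mol.
Outlet amounts (n = n₀ + ν ξ):
  C: 409 − 1(169.9) = 239.1
  A: 1410 − 2(169.9) = 1070
  D: 0 + 1(169.9) = 169.9
  B: 882 (inert)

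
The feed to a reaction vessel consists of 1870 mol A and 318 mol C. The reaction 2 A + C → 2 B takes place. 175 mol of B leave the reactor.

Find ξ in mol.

ξ = 87.5 mol

For B: n = n₀ + 2ξ → 175 = 0 + 2ξ, giving ξ = 87.5 mol.
Outlet amounts (n = n₀ + ν ξ):
  A: 1870 − 2(87.5) = 1695
  C: 318 − 1(87.5) = 230.5
  B: 0 + 2(87.5) = 175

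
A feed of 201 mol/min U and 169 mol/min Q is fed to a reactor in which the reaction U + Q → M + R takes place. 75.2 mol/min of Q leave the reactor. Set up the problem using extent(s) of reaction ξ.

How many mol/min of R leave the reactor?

93.8 mol/min

For Q: n = n₀ − 1ξ → 75.2 = 169 − 1ξ, giving ξ = 93.8 mol/min.
Outlet amounts (n = n₀ + ν ξ):
  U: 201 − 1(93.8) = 107.2
  Q: 169 − 1(93.8) = 75.2
  M: 0 + 1(93.8) = 93.8
  R: 0 + 1(93.8) = 93.8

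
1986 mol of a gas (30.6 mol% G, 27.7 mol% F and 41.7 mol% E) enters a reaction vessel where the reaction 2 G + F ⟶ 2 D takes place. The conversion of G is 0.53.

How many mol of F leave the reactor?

G reacted = 0.53 × 607.7 = 322.1 mol; ν_G = −2, so ξ = 322.1/2 = 161 mol.
Outlet amounts (n = n₀ + ν ξ):
  G: 607.7 − 2(161) = 285.6
  F: 550.1 − 1(161) = 389.1
  D: 0 + 2(161) = 322.1
  E: 828.2 (inert)

389 mol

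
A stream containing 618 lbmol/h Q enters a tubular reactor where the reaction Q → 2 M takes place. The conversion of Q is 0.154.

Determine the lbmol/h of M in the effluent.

190 lbmol/h

Q reacted = 0.154 × 618 = 95.17 lbmol/h; ν_Q = −1, so ξ = 95.17/1 = 95.17 lbmol/h.
Outlet amounts (n = n₀ + ν ξ):
  Q: 618 − 1(95.17) = 522.8
  M: 0 + 2(95.17) = 190.3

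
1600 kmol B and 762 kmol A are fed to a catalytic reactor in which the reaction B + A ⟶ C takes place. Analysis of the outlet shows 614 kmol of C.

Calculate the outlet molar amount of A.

For C: n = n₀ + 1ξ → 614 = 0 + 1ξ, giving ξ = 614 kmol.
Outlet amounts (n = n₀ + ν ξ):
  B: 1600 − 1(614) = 986
  A: 762 − 1(614) = 148
  C: 0 + 1(614) = 614

148 kmol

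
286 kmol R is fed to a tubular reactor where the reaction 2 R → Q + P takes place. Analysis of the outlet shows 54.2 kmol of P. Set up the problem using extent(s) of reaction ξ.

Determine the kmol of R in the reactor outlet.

178 kmol

For P: n = n₀ + 1ξ → 54.2 = 0 + 1ξ, giving ξ = 54.2 kmol.
Outlet amounts (n = n₀ + ν ξ):
  R: 286 − 2(54.2) = 177.6
  Q: 0 + 1(54.2) = 54.2
  P: 0 + 1(54.2) = 54.2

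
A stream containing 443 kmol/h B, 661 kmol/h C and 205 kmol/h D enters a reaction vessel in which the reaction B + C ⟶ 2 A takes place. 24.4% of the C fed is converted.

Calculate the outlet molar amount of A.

C reacted = 0.244 × 661 = 161.3 kmol/h; ν_C = −1, so ξ = 161.3/1 = 161.3 kmol/h.
Outlet amounts (n = n₀ + ν ξ):
  B: 443 − 1(161.3) = 281.7
  C: 661 − 1(161.3) = 499.7
  A: 0 + 2(161.3) = 322.6
  D: 205 (inert)

323 kmol/h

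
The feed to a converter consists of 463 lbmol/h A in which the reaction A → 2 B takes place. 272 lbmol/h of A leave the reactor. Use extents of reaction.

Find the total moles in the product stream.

For A: n = n₀ − 1ξ → 272 = 463 − 1ξ, giving ξ = 191 lbmol/h.
Outlet amounts (n = n₀ + ν ξ):
  A: 463 − 1(191) = 272
  B: 0 + 2(191) = 382
Total out = 272 + 382 = 654 lbmol/h.

654 lbmol/h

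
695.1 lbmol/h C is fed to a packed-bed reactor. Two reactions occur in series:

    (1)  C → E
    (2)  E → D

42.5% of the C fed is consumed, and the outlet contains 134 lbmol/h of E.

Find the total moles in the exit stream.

695 lbmol/h

Conversion of C: C consumed = 1ξ₁ = 0.425 × 695.1 → ξ₁ = 295.4 lbmol/h.
E balance: n_E = 0 + 1ξ₁ − 1ξ₂ = 134 → ξ₂ = (1·295.4 − 134)/1 = 161.4 lbmol/h.
Outlet amounts (n = n₀ + Σ ν·ξ):
  C: 695.1 − 1(295.4) = 399.7
  E: 0 + 1(295.4) − 1(161.4) = 134
  D: 0 + 1(161.4) = 161.4
Total out = 399.7 + 134 + 161.4 = 695.1 lbmol/h.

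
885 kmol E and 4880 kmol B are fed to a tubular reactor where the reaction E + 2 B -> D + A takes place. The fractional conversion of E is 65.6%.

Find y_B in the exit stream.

0.717

E reacted = 0.656 × 885 = 580.6 kmol; ν_E = −1, so ξ = 580.6/1 = 580.6 kmol.
Outlet amounts (n = n₀ + ν ξ):
  E: 885 − 1(580.6) = 304.4
  B: 4880 − 2(580.6) = 3719
  D: 0 + 1(580.6) = 580.6
  A: 0 + 1(580.6) = 580.6
Total out = 5184 kmol; y_B = 3719 / 5184 = 0.7173.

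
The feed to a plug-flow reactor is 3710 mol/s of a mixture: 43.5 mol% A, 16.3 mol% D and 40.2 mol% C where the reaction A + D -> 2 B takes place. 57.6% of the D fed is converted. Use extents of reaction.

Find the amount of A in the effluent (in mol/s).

D reacted = 0.576 × 604.7 = 348.3 mol/s; ν_D = −1, so ξ = 348.3/1 = 348.3 mol/s.
Outlet amounts (n = n₀ + ν ξ):
  A: 1614 − 1(348.3) = 1266
  D: 604.7 − 1(348.3) = 256.4
  B: 0 + 2(348.3) = 696.6
  C: 1491 (inert)

1270 mol/s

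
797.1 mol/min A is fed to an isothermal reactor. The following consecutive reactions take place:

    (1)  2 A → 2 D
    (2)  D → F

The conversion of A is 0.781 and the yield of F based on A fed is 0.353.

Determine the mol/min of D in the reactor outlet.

Conversion of A: A consumed = 2ξ₁ = 0.781 × 797.1 → ξ₁ = 311.3 mol/min.
Yield of F: 1ξ₂ / 797.1 = 0.353 → ξ₂ = 281.4 mol/min.
Outlet amounts (n = n₀ + Σ ν·ξ):
  A: 797.1 − 2(311.3) = 174.6
  D: 0 + 2(311.3) − 1(281.4) = 341.2
  F: 0 + 1(281.4) = 281.4

341 mol/min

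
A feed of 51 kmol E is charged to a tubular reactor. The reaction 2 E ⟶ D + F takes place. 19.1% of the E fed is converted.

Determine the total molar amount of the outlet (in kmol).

51 kmol

E reacted = 0.191 × 51 = 9.741 kmol; ν_E = −2, so ξ = 9.741/2 = 4.87 kmol.
Outlet amounts (n = n₀ + ν ξ):
  E: 51 − 2(4.87) = 41.26
  D: 0 + 1(4.87) = 4.87
  F: 0 + 1(4.87) = 4.87
Total out = 41.26 + 4.87 + 4.87 = 51 kmol.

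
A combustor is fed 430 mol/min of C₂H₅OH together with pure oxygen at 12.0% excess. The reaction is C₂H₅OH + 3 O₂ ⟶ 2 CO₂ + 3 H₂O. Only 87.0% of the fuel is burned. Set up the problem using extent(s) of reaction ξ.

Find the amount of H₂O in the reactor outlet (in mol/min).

Stoichiometric O₂ = 3 × 430 = 1290 mol/min; O₂ fed = 1290 × 1.120 = 1445 mol/min.
Fuel reacted = 0.87 × 430 → ξ = 374.1 mol/min.
Outlet (n = n₀ + ν ξ):
  C₂H₅OH: 430 − 1(374.1) = 55.9
  O₂: 1445 − 3(374.1) = 322.5
  CO₂: 0 + 2(374.1) = 748.2
  H₂O: 0 + 3(374.1) = 1122

1120 mol/min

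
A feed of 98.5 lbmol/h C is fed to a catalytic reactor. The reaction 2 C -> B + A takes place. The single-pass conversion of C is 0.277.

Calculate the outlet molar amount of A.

C reacted = 0.277 × 98.5 = 27.28 lbmol/h; ν_C = −2, so ξ = 27.28/2 = 13.64 lbmol/h.
Outlet amounts (n = n₀ + ν ξ):
  C: 98.5 − 2(13.64) = 71.22
  B: 0 + 1(13.64) = 13.64
  A: 0 + 1(13.64) = 13.64

13.6 lbmol/h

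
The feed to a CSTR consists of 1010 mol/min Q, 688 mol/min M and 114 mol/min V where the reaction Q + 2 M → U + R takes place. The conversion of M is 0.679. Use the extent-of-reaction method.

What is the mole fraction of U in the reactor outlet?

M reacted = 0.679 × 688 = 467.2 mol/min; ν_M = −2, so ξ = 467.2/2 = 233.6 mol/min.
Outlet amounts (n = n₀ + ν ξ):
  Q: 1010 − 1(233.6) = 776.4
  M: 688 − 2(233.6) = 220.8
  U: 0 + 1(233.6) = 233.6
  R: 0 + 1(233.6) = 233.6
  V: 114 (inert)
Total out = 1578 mol/min; y_U = 233.6 / 1578 = 0.148.

0.148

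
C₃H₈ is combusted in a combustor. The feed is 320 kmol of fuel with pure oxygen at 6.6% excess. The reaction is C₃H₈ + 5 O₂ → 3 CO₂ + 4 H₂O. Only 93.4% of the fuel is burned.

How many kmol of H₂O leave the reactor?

1200 kmol

Stoichiometric O₂ = 5 × 320 = 1600 kmol; O₂ fed = 1600 × 1.066 = 1706 kmol.
Fuel reacted = 0.934 × 320 → ξ = 298.9 kmol.
Outlet (n = n₀ + ν ξ):
  C₃H₈: 320 − 1(298.9) = 21.12
  O₂: 1706 − 5(298.9) = 211.2
  CO₂: 0 + 3(298.9) = 896.6
  H₂O: 0 + 4(298.9) = 1196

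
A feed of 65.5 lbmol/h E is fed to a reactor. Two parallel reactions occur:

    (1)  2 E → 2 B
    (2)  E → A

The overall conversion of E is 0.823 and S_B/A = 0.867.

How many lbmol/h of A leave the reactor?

Conversion of E: E consumed = 0.823 × 65.5 = 53.91 lbmol/h = 2ξ₁ + 1ξ₂.
Selectivity: 2ξ₁ / (1ξ₂) = 0.867 → ξ₁ = 0.4335 ξ₂.
Substitute: (2·0.4335 + 1) ξ₂ = 53.91 → ξ₂ = 28.87 lbmol/h, ξ₁ = 12.52 lbmol/h.
Outlet amounts (n = n₀ + Σ ν·ξ):
  E: 65.5 − 2(12.52) − 1(28.87) = 11.59
  B: 0 + 2(12.52) = 25.03
  A: 0 + 1(28.87) = 28.87

28.9 lbmol/h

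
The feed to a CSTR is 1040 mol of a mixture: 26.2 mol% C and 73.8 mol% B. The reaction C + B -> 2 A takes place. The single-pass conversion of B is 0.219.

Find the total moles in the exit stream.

1040 mol

B reacted = 0.219 × 767.5 = 168.1 mol; ν_B = −1, so ξ = 168.1/1 = 168.1 mol.
Outlet amounts (n = n₀ + ν ξ):
  C: 272.5 − 1(168.1) = 104.4
  B: 767.5 − 1(168.1) = 599.4
  A: 0 + 2(168.1) = 336.2
Total out = 104.4 + 599.4 + 336.2 = 1040 mol.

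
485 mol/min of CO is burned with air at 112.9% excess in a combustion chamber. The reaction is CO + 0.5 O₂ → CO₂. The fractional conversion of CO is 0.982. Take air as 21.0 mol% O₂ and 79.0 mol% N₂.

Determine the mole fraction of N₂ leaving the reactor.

Stoichiometric O₂ = 0.5 × 485 = 242.5 mol/min; O₂ fed = 242.5 × 2.129 = 516.3 mol/min.
N₂ fed = 516.3 × 79/21 = 1942 mol/min.
Fuel reacted = 0.982 × 485 → ξ = 476.3 mol/min.
Outlet (n = n₀ + ν ξ):
  CO: 485 − 1(476.3) = 8.73
  O₂: 516.3 − 0.5(476.3) = 278.1
  N₂: 1942 (inert)
  CO₂: 0 + 1(476.3) = 476.3
Total out = 2705 mol/min; y_N₂ = 1942 / 2705 = 0.7179.

0.718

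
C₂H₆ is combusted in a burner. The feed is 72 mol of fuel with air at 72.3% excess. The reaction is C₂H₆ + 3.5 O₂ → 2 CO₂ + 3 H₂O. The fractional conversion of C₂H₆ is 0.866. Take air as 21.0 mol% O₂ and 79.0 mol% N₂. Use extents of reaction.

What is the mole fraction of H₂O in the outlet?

0.0862

Stoichiometric O₂ = 3.5 × 72 = 252 mol; O₂ fed = 252 × 1.723 = 434.2 mol.
N₂ fed = 434.2 × 79/21 = 1633 mol.
Fuel reacted = 0.866 × 72 → ξ = 62.35 mol.
Outlet (n = n₀ + ν ξ):
  C₂H₆: 72 − 1(62.35) = 9.648
  O₂: 434.2 − 3.5(62.35) = 216
  N₂: 1633 (inert)
  CO₂: 0 + 2(62.35) = 124.7
  H₂O: 0 + 3(62.35) = 187.1
Total out = 2171 mol; y_H₂O = 187.1 / 2171 = 0.08617.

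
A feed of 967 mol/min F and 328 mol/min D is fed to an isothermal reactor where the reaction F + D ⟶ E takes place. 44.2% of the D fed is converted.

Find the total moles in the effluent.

D reacted = 0.442 × 328 = 145 mol/min; ν_D = −1, so ξ = 145/1 = 145 mol/min.
Outlet amounts (n = n₀ + ν ξ):
  F: 967 − 1(145) = 822
  D: 328 − 1(145) = 183
  E: 0 + 1(145) = 145
Total out = 822 + 183 + 145 = 1150 mol/min.

1150 mol/min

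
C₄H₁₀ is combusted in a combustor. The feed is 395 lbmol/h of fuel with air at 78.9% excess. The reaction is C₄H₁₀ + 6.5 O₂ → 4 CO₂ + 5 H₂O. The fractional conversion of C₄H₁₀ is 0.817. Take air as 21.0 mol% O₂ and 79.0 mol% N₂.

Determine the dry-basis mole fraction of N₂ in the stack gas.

0.817

Stoichiometric O₂ = 6.5 × 395 = 2568 lbmol/h; O₂ fed = 2568 × 1.789 = 4593 lbmol/h.
N₂ fed = 4593 × 79/21 = 17280 lbmol/h.
Fuel reacted = 0.817 × 395 → ξ = 322.7 lbmol/h.
Outlet (n = n₀ + ν ξ):
  C₄H₁₀: 395 − 1(322.7) = 72.29
  O₂: 4593 − 6.5(322.7) = 2496
  N₂: 17280 (inert)
  CO₂: 0 + 4(322.7) = 1291
  H₂O: 0 + 5(322.7) = 1614
Dry total = 21140 lbmol/h; y_N₂ (dry) = 17280 / 21140 = 0.8175.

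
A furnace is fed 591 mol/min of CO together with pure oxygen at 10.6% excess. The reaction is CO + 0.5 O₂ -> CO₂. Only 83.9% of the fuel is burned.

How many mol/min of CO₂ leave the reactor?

Stoichiometric O₂ = 0.5 × 591 = 295.5 mol/min; O₂ fed = 295.5 × 1.106 = 326.8 mol/min.
Fuel reacted = 0.839 × 591 → ξ = 495.8 mol/min.
Outlet (n = n₀ + ν ξ):
  CO: 591 − 1(495.8) = 95.15
  O₂: 326.8 − 0.5(495.8) = 78.9
  CO₂: 0 + 1(495.8) = 495.8

496 mol/min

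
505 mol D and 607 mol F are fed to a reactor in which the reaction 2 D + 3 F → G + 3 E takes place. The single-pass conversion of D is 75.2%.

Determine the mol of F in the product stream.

D reacted = 0.752 × 505 = 379.8 mol; ν_D = −2, so ξ = 379.8/2 = 189.9 mol.
Outlet amounts (n = n₀ + ν ξ):
  D: 505 − 2(189.9) = 125.2
  F: 607 − 3(189.9) = 37.36
  G: 0 + 1(189.9) = 189.9
  E: 0 + 3(189.9) = 569.6

37.4 mol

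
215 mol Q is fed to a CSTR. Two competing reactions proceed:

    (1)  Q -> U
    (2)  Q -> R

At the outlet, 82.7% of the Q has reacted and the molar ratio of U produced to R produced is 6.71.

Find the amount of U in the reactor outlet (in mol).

Conversion of Q: Q consumed = 0.827 × 215 = 177.8 mol = 1ξ₁ + 1ξ₂.
Selectivity: 1ξ₁ / (1ξ₂) = 6.71 → ξ₁ = 6.71 ξ₂.
Substitute: (1·6.71 + 1) ξ₂ = 177.8 → ξ₂ = 23.06 mol, ξ₁ = 154.7 mol.
Outlet amounts (n = n₀ + Σ ν·ξ):
  Q: 215 − 1(154.7) − 1(23.06) = 37.19
  U: 0 + 1(154.7) = 154.7
  R: 0 + 1(23.06) = 23.06

155 mol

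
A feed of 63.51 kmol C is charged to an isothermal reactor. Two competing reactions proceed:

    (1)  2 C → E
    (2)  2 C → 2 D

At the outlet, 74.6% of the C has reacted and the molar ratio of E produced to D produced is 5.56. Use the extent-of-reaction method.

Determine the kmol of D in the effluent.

Conversion of C: C consumed = 0.746 × 63.51 = 47.38 kmol = 2ξ₁ + 2ξ₂.
Selectivity: 1ξ₁ / (2ξ₂) = 5.56 → ξ₁ = 11.12 ξ₂.
Substitute: (2·11.12 + 2) ξ₂ = 47.38 → ξ₂ = 1.955 kmol, ξ₁ = 21.73 kmol.
Outlet amounts (n = n₀ + Σ ν·ξ):
  C: 63.51 − 2(21.73) − 2(1.955) = 16.13
  E: 0 + 1(21.73) = 21.73
  D: 0 + 2(1.955) = 3.909

3.91 kmol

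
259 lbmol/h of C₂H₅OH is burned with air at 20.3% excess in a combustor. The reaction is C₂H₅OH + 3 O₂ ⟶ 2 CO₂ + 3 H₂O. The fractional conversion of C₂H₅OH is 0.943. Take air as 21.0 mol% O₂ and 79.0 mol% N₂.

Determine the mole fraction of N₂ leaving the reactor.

Stoichiometric O₂ = 3 × 259 = 777 lbmol/h; O₂ fed = 777 × 1.203 = 934.7 lbmol/h.
N₂ fed = 934.7 × 79/21 = 3516 lbmol/h.
Fuel reacted = 0.943 × 259 → ξ = 244.2 lbmol/h.
Outlet (n = n₀ + ν ξ):
  C₂H₅OH: 259 − 1(244.2) = 14.76
  O₂: 934.7 − 3(244.2) = 202
  N₂: 3516 (inert)
  CO₂: 0 + 2(244.2) = 488.5
  H₂O: 0 + 3(244.2) = 732.7
Total out = 4954 lbmol/h; y_N₂ = 3516 / 4954 = 0.7098.

0.71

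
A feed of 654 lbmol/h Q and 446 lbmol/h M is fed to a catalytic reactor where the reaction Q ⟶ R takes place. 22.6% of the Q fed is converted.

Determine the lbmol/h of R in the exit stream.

Q reacted = 0.226 × 654 = 147.8 lbmol/h; ν_Q = −1, so ξ = 147.8/1 = 147.8 lbmol/h.
Outlet amounts (n = n₀ + ν ξ):
  Q: 654 − 1(147.8) = 506.2
  R: 0 + 1(147.8) = 147.8
  M: 446 (inert)

148 lbmol/h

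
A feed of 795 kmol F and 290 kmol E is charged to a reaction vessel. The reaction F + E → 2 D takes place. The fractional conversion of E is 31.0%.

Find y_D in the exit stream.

0.166

E reacted = 0.31 × 290 = 89.9 kmol; ν_E = −1, so ξ = 89.9/1 = 89.9 kmol.
Outlet amounts (n = n₀ + ν ξ):
  F: 795 − 1(89.9) = 705.1
  E: 290 − 1(89.9) = 200.1
  D: 0 + 2(89.9) = 179.8
Total out = 1085 kmol; y_D = 179.8 / 1085 = 0.1657.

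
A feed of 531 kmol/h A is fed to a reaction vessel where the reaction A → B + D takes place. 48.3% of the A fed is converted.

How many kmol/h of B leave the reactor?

A reacted = 0.483 × 531 = 256.5 kmol/h; ν_A = −1, so ξ = 256.5/1 = 256.5 kmol/h.
Outlet amounts (n = n₀ + ν ξ):
  A: 531 − 1(256.5) = 274.5
  B: 0 + 1(256.5) = 256.5
  D: 0 + 1(256.5) = 256.5

256 kmol/h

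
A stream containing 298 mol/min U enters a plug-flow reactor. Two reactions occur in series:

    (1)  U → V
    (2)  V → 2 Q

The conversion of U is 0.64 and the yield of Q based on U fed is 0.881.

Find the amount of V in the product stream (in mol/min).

59.5 mol/min

Conversion of U: U consumed = 1ξ₁ = 0.64 × 298 → ξ₁ = 190.7 mol/min.
Yield of Q: 2ξ₂ / 298 = 0.881 → ξ₂ = 131.3 mol/min.
Outlet amounts (n = n₀ + Σ ν·ξ):
  U: 298 − 1(190.7) = 107.3
  V: 0 + 1(190.7) − 1(131.3) = 59.45
  Q: 0 + 2(131.3) = 262.5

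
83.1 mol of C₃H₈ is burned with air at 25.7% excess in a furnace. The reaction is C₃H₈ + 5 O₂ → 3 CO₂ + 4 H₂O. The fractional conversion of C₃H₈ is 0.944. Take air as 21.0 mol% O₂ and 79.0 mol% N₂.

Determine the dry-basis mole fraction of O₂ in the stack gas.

Stoichiometric O₂ = 5 × 83.1 = 415.5 mol; O₂ fed = 415.5 × 1.257 = 522.3 mol.
N₂ fed = 522.3 × 79/21 = 1965 mol.
Fuel reacted = 0.944 × 83.1 → ξ = 78.45 mol.
Outlet (n = n₀ + ν ξ):
  C₃H₈: 83.1 − 1(78.45) = 4.654
  O₂: 522.3 − 5(78.45) = 130.1
  N₂: 1965 (inert)
  CO₂: 0 + 3(78.45) = 235.3
  H₂O: 0 + 4(78.45) = 313.8
Dry total = 2335 mol; y_O₂ (dry) = 130.1 / 2335 = 0.0557.

0.0557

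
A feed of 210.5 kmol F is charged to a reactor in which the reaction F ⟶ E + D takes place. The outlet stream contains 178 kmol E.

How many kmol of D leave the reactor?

For E: n = n₀ + 1ξ → 178 = 0 + 1ξ, giving ξ = 178 kmol.
Outlet amounts (n = n₀ + ν ξ):
  F: 210.5 − 1(178) = 32.5
  E: 0 + 1(178) = 178
  D: 0 + 1(178) = 178

178 kmol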